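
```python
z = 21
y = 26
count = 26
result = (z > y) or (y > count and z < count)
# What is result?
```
Trace:
  z=21
  z=21, y=26
  z=21, y=26, count=26
  z=21, y=26, count=26, result=False

Final answer: False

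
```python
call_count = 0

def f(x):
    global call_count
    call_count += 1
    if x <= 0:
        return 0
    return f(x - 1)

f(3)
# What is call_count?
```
Call trace:
f(x=3)
  f(x=2)
    f(x=1)
      f(x=0)
      -> return 0
    -> return 0
  -> return 0
-> return 0

call_count is incremented once per call. f is entered once for each x = 3, 2, 1, 0 (the x <= 0 call returns without recursing), i.e. 3 + 1 calls.
call_count = 4

Final answer: 4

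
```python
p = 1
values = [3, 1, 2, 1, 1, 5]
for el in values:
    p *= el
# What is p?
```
Trace:
  p=1
  p=3, el=3
  p=3, el=1
  p=6, el=2
  p=6, el=1
  p=6, el=1
  p=30, el=5

Final answer: 30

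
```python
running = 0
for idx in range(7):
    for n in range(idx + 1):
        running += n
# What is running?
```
Trace:
  running=0
  running=0, idx=0, n=0
  running=0, idx=1, n=0
  running=1, idx=1, n=1
  running=1, idx=2, n=0
  running=2, idx=2, n=1
  running=4, idx=2, n=2
  running=4, idx=3, n=0
  running=5, idx=3, n=1
  running=7, idx=3, n=2
  running=10, idx=3, n=3
  running=10, idx=4, n=0
  running=11, idx=4, n=1
  running=13, idx=4, n=2
  running=16, idx=4, n=3
  running=20, idx=4, n=4
  running=20, idx=5, n=0
  running=21, idx=5, n=1
  running=23, idx=5, n=2
  running=26, idx=5, n=3
  running=30, idx=5, n=4
  running=35, idx=5, n=5
  running=35, idx=6, n=0
  running=36, idx=6, n=1
  running=38, idx=6, n=2
  running=41, idx=6, n=3
  running=45, idx=6, n=4
  running=50, idx=6, n=5
  running=56, idx=6, n=6

Final answer: 56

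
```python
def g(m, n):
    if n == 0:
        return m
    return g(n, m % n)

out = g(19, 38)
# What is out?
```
Call trace:
g(m=19, n=38)
  g(m=38, n=19)
    g(m=19, n=0)
    -> return 19
  -> return 19
-> return 19

Final answer: 19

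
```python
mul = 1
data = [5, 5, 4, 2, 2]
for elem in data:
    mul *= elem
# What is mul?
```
Trace:
  mul=1
  mul=5, elem=5
  mul=25, elem=5
  mul=100, elem=4
  mul=200, elem=2
  mul=400, elem=2

Final answer: 400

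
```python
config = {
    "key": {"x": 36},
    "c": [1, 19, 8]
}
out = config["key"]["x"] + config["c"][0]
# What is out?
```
Trace:
  config={'key': {'x': 36}, 'c': [1, 19, 8]}
  config={'key': {'x': 36}, 'c': [1, 19, 8]}, out=37

Final answer: 37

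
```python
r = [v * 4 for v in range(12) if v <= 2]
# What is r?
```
Trace:
  v=0
  v=1
  v=2
  v=3
  v=4
  v=5
  v=6
  v=7
  v=8
  v=9
  v=10
  v=11
  r=[0, 4, 8]

Final answer: [0, 4, 8]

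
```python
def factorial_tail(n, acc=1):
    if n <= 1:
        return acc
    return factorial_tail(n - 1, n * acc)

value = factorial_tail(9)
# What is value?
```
Call trace:
factorial_tail(n=9, acc=1)
  factorial_tail(n=8, acc=9)
    factorial_tail(n=7, acc=72)
      factorial_tail(n=6, acc=504)
        factorial_tail(n=5, acc=3024)
          factorial_tail(n=4, acc=15120)
            factorial_tail(n=3, acc=60480)
              factorial_tail(n=2, acc=181440)
                factorial_tail(n=1, acc=362880)
                -> return 362880
              -> return 362880
            -> return 362880
          -> return 362880
        -> return 362880
      -> return 362880
    -> return 362880
  -> return 362880
-> return 362880

Final answer: 362880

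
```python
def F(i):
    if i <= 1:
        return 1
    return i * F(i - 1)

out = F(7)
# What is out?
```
Call trace:
F(i=7)
  F(i=6)
    F(i=5)
      F(i=4)
        F(i=3)
          F(i=2)
            F(i=1)
            -> return 1
          -> return 2
        -> return 6
      -> return 24
    -> return 120
  -> return 720
-> return 5040

Final answer: 5040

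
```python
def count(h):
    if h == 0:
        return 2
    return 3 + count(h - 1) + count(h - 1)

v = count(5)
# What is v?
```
Call trace (a repeated sub-call is expanded the first time; later identical calls just restate its return value):
count(h=5)
  count(h=4)
    count(h=3)
      count(h=2)
        count(h=1)
          count(h=0)
          -> return 2
          count(h=0)
          -> return 2
        -> return 7
        count(h=1) -> return 7  (same call as traced above)
      -> return 17
      count(h=2) -> return 17  (same call as traced above)
    -> return 37
    count(h=3) -> return 37  (same call as traced above)
  -> return 77
  count(h=4) -> return 77  (same call as traced above)
-> return 157

Final answer: 157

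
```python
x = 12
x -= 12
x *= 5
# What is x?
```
Trace:
  x=12
  x=0
  x=0

Final answer: 0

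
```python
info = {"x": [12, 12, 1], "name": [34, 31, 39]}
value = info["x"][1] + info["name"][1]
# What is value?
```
Trace:
  info={'x': [12, 12, 1], 'name': [34, 31, 39]}
  info={'x': [12, 12, 1], 'name': [34, 31, 39]}, value=43

Final answer: 43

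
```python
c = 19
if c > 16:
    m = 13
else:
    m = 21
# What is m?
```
Trace:
  c=19
  c=19, m=13

Final answer: 13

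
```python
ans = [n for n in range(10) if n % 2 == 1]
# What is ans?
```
Trace:
  n=0
  n=1
  n=2
  n=3
  n=4
  n=5
  n=6
  n=7
  n=8
  n=9
  ans=[1, 3, 5, 7, 9]

Final answer: [1, 3, 5, 7, 9]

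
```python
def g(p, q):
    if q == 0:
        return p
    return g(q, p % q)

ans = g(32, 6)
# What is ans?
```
Call trace:
g(p=32, q=6)
  g(p=6, q=2)
    g(p=2, q=0)
    -> return 2
  -> return 2
-> return 2

Final answer: 2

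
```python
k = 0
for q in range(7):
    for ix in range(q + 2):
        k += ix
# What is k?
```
Trace:
  k=0
  k=0, q=0, ix=0
  k=1, q=0, ix=1
  k=1, q=1, ix=0
  k=2, q=1, ix=1
  k=4, q=1, ix=2
  k=4, q=2, ix=0
  k=5, q=2, ix=1
  k=7, q=2, ix=2
  k=10, q=2, ix=3
  k=10, q=3, ix=0
  k=11, q=3, ix=1
  k=13, q=3, ix=2
  k=16, q=3, ix=3
  k=20, q=3, ix=4
  k=20, q=4, ix=0
  k=21, q=4, ix=1
  k=23, q=4, ix=2
  k=26, q=4, ix=3
  k=30, q=4, ix=4
  k=35, q=4, ix=5
  k=35, q=5, ix=0
  k=36, q=5, ix=1
  k=38, q=5, ix=2
  k=41, q=5, ix=3
  k=45, q=5, ix=4
  k=50, q=5, ix=5
  k=56, q=5, ix=6
  k=56, q=6, ix=0
  k=57, q=6, ix=1
  k=59, q=6, ix=2
  k=62, q=6, ix=3
  k=66, q=6, ix=4
  k=71, q=6, ix=5
  k=77, q=6, ix=6
  k=84, q=6, ix=7

Final answer: 84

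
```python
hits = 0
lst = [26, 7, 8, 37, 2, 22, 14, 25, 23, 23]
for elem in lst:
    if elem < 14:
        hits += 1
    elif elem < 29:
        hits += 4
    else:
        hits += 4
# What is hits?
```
Trace:
  hits=0
  hits=4, elem=26
  hits=5, elem=7
  hits=6, elem=8
  hits=10, elem=37
  hits=11, elem=2
  hits=15, elem=22
  hits=19, elem=14
  hits=23, elem=25
  hits=27, elem=23
  hits=31, elem=23

Final answer: 31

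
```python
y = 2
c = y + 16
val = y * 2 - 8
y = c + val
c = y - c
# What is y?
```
Trace:
  y=2
  y=2, c=18
  y=2, c=18, val=-4
  y=14, c=18, val=-4
  y=14, c=-4, val=-4

Final answer: 14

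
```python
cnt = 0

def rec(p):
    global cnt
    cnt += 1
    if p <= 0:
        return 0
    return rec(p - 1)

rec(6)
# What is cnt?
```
Call trace:
rec(p=6)
  rec(p=5)
    rec(p=4)
      rec(p=3)
        rec(p=2)
          rec(p=1)
            rec(p=0)
            -> return 0
          -> return 0
        -> return 0
      -> return 0
    -> return 0
  -> return 0
-> return 0

cnt is incremented once per call. rec is entered once for each p = 6, 5, 4, 3, 2, 1, 0 (the p <= 0 call returns without recursing), i.e. 6 + 1 calls.
cnt = 7

Final answer: 7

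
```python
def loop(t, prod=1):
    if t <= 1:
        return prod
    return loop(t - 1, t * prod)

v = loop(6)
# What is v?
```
Call trace:
loop(t=6, prod=1)
  loop(t=5, prod=6)
    loop(t=4, prod=30)
      loop(t=3, prod=120)
        loop(t=2, prod=360)
          loop(t=1, prod=720)
          -> return 720
        -> return 720
      -> return 720
    -> return 720
  -> return 720
-> return 720

Final answer: 720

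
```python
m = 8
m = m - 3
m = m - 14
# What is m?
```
Trace:
  m=8
  m=5
  m=-9

Final answer: -9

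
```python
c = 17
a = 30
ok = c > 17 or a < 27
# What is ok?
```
Trace:
  c=17
  c=17, a=30
  c=17, a=30, ok=False

Final answer: False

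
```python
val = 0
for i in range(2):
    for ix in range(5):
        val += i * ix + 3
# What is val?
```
Trace:
  val=0
  val=3, i=0, ix=0
  val=6, i=0, ix=1
  val=9, i=0, ix=2
  val=12, i=0, ix=3
  val=15, i=0, ix=4
  val=18, i=1, ix=0
  val=22, i=1, ix=1
  val=27, i=1, ix=2
  val=33, i=1, ix=3
  val=40, i=1, ix=4

Final answer: 40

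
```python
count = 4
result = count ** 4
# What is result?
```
Trace:
  count=4
  count=4, result=256

Final answer: 256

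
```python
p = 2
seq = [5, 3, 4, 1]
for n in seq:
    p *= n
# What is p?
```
Trace:
  p=2
  p=10, n=5
  p=30, n=3
  p=120, n=4
  p=120, n=1

Final answer: 120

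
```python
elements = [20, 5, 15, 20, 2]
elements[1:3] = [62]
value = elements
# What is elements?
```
Trace:
  elements=[20, 5, 15, 20, 2]
  elements=[20, 62, 20, 2]
  elements=[20, 62, 20, 2], value=[20, 62, 20, 2]

Final answer: [20, 62, 20, 2]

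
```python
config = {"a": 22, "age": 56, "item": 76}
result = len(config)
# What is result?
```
Trace:
  config={'a': 22, 'age': 56, 'item': 76}
  config={'a': 22, 'age': 56, 'item': 76}, result=3

Final answer: 3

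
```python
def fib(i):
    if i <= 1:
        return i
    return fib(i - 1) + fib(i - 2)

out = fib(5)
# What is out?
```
Call trace (a repeated sub-call is expanded the first time; later identical calls just restate its return value):
fib(i=5)
  fib(i=4)
    fib(i=3)
      fib(i=2)
        fib(i=1)
        -> return 1
        fib(i=0)
        -> return 0
      -> return 1
      fib(i=1)
      -> return 1
    -> return 2
    fib(i=2) -> return 1  (same call as traced above)
  -> return 3
  fib(i=3) -> return 2  (same call as traced above)
-> return 5

Final answer: 5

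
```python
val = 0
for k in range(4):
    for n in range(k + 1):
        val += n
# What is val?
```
Trace:
  val=0
  val=0, k=0, n=0
  val=0, k=1, n=0
  val=1, k=1, n=1
  val=1, k=2, n=0
  val=2, k=2, n=1
  val=4, k=2, n=2
  val=4, k=3, n=0
  val=5, k=3, n=1
  val=7, k=3, n=2
  val=10, k=3, n=3

Final answer: 10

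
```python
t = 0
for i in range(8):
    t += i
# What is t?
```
Trace:
  t=0
  t=0, i=0
  t=1, i=1
  t=3, i=2
  t=6, i=3
  t=10, i=4
  t=15, i=5
  t=21, i=6
  t=28, i=7

Final answer: 28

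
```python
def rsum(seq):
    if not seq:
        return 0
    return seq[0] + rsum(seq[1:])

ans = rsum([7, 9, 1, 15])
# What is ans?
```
Call trace:
rsum(seq=[7, 9, 1, 15])
  rsum(seq=[9, 1, 15])
    rsum(seq=[1, 15])
      rsum(seq=[15])
        rsum(seq=[])
        -> return 0
      -> return 15
    -> return 16
  -> return 25
-> return 32

Final answer: 32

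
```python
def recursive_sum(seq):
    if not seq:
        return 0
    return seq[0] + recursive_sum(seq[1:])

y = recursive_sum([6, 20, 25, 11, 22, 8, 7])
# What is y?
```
Call trace:
recursive_sum(seq=[6, 20, 25, 11, 22, 8, 7])
  recursive_sum(seq=[20, 25, 11, 22, 8, 7])
    recursive_sum(seq=[25, 11, 22, 8, 7])
      recursive_sum(seq=[11, 22, 8, 7])
        recursive_sum(seq=[22, 8, 7])
          recursive_sum(seq=[8, 7])
            recursive_sum(seq=[7])
              recursive_sum(seq=[])
              -> return 0
            -> return 7
          -> return 15
        -> return 37
      -> return 48
    -> return 73
  -> return 93
-> return 99

Final answer: 99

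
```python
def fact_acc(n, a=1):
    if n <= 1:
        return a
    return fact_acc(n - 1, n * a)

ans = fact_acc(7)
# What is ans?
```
Call trace:
fact_acc(n=7, a=1)
  fact_acc(n=6, a=7)
    fact_acc(n=5, a=42)
      fact_acc(n=4, a=210)
        fact_acc(n=3, a=840)
          fact_acc(n=2, a=2520)
            fact_acc(n=1, a=5040)
            -> return 5040
          -> return 5040
        -> return 5040
      -> return 5040
    -> return 5040
  -> return 5040
-> return 5040

Final answer: 5040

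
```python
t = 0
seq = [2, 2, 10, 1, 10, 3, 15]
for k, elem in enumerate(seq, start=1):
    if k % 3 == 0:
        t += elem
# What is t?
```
Trace:
  t=0
  t=0, k=1, elem=2
  t=0, k=2, elem=2
  t=10, k=3, elem=10
  t=10, k=4, elem=1
  t=10, k=5, elem=10
  t=13, k=6, elem=3
  t=13, k=7, elem=15

Final answer: 13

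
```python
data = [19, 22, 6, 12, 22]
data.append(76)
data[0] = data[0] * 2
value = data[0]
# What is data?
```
Trace:
  data=[19, 22, 6, 12, 22]
  data=[19, 22, 6, 12, 22, 76]
  data=[38, 22, 6, 12, 22, 76]
  data=[38, 22, 6, 12, 22, 76], value=38

Final answer: [38, 22, 6, 12, 22, 76]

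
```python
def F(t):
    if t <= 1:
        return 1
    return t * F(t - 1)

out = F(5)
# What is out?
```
Call trace:
F(t=5)
  F(t=4)
    F(t=3)
      F(t=2)
        F(t=1)
        -> return 1
      -> return 2
    -> return 6
  -> return 24
-> return 120

Final answer: 120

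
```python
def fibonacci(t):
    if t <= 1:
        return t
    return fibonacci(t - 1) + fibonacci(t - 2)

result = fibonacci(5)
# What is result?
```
Call trace (a repeated sub-call is expanded the first time; later identical calls just restate its return value):
fibonacci(t=5)
  fibonacci(t=4)
    fibonacci(t=3)
      fibonacci(t=2)
        fibonacci(t=1)
        -> return 1
        fibonacci(t=0)
        -> return 0
      -> return 1
      fibonacci(t=1)
      -> return 1
    -> return 2
    fibonacci(t=2) -> return 1  (same call as traced above)
  -> return 3
  fibonacci(t=3) -> return 2  (same call as traced above)
-> return 5

Final answer: 5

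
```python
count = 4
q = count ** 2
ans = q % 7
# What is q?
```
Trace:
  count=4
  count=4, q=16
  count=4, q=16, ans=2

Final answer: 16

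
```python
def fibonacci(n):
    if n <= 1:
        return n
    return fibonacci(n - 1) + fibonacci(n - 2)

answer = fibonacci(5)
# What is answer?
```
Call trace (a repeated sub-call is expanded the first time; later identical calls just restate its return value):
fibonacci(n=5)
  fibonacci(n=4)
    fibonacci(n=3)
      fibonacci(n=2)
        fibonacci(n=1)
        -> return 1
        fibonacci(n=0)
        -> return 0
      -> return 1
      fibonacci(n=1)
      -> return 1
    -> return 2
    fibonacci(n=2) -> return 1  (same call as traced above)
  -> return 3
  fibonacci(n=3) -> return 2  (same call as traced above)
-> return 5

Final answer: 5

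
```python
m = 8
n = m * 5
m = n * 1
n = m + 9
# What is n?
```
Trace:
  m=8
  m=8, n=40
  m=40, n=40
  m=40, n=49

Final answer: 49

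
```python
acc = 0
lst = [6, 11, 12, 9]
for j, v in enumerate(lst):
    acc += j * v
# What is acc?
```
Trace:
  acc=0
  acc=0, j=0, v=6
  acc=11, j=1, v=11
  acc=35, j=2, v=12
  acc=62, j=3, v=9

Final answer: 62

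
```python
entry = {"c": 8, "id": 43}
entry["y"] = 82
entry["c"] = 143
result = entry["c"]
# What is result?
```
Trace:
  entry={'c': 8, 'id': 43}
  entry={'c': 8, 'id': 43, 'y': 82}
  entry={'c': 143, 'id': 43, 'y': 82}
  entry={'c': 143, 'id': 43, 'y': 82}, result=143

Final answer: 143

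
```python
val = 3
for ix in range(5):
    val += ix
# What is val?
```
Trace:
  val=3
  val=3, ix=0
  val=4, ix=1
  val=6, ix=2
  val=9, ix=3
  val=13, ix=4

Final answer: 13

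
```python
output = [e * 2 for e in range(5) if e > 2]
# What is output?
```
Trace:
  e=0
  e=1
  e=2
  e=3
  e=4
  output=[6, 8]

Final answer: [6, 8]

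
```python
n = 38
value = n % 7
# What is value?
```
Trace:
  n=38
  n=38, value=3

Final answer: 3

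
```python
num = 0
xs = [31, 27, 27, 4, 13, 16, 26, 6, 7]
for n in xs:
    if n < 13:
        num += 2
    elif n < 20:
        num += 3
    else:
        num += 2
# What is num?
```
Trace:
  num=0
  num=2, n=31
  num=4, n=27
  num=6, n=27
  num=8, n=4
  num=11, n=13
  num=14, n=16
  num=16, n=26
  num=18, n=6
  num=20, n=7

Final answer: 20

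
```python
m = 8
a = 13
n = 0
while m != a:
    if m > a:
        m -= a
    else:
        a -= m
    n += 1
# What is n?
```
Trace:
  m=8
  m=8, a=13
  m=8, a=13, n=0
  m=8, a=5, n=1
  m=3, a=5, n=2
  m=3, a=2, n=3
  m=1, a=2, n=4
  m=1, a=1, n=5

Final answer: 5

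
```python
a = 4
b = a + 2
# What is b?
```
Trace:
  a=4
  a=4, b=6

Final answer: 6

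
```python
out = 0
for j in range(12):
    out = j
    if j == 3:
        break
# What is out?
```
Trace:
  out=0
  out=0, j=0
  out=1, j=1
  out=2, j=2
  out=3, j=3

Final answer: 3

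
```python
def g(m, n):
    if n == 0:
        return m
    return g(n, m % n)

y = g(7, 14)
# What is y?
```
Call trace:
g(m=7, n=14)
  g(m=14, n=7)
    g(m=7, n=0)
    -> return 7
  -> return 7
-> return 7

Final answer: 7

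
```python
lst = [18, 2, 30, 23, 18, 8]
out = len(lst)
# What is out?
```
Trace:
  lst=[18, 2, 30, 23, 18, 8]
  lst=[18, 2, 30, 23, 18, 8], out=6

Final answer: 6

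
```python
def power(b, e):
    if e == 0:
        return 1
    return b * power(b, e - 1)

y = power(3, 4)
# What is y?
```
Call trace:
power(b=3, e=4)
  power(b=3, e=3)
    power(b=3, e=2)
      power(b=3, e=1)
        power(b=3, e=0)
        -> return 1
      -> return 3
    -> return 9
  -> return 27
-> return 81

Final answer: 81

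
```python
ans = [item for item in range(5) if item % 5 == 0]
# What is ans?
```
Trace:
  item=0
  item=1
  item=2
  item=3
  item=4
  ans=[0]

Final answer: [0]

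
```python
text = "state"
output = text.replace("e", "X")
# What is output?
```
Trace:
  text='state'
  text='state', output='statX'

Final answer: 'statX'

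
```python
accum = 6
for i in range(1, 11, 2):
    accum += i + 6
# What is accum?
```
Trace:
  accum=6
  accum=13, i=1
  accum=22, i=3
  accum=33, i=5
  accum=46, i=7
  accum=61, i=9

Final answer: 61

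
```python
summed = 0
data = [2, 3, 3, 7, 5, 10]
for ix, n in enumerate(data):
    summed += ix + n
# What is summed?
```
Trace:
  summed=0
  summed=2, ix=0, n=2
  summed=6, ix=1, n=3
  summed=11, ix=2, n=3
  summed=21, ix=3, n=7
  summed=30, ix=4, n=5
  summed=45, ix=5, n=10

Final answer: 45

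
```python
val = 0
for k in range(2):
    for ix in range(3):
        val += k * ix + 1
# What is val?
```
Trace:
  val=0
  val=1, k=0, ix=0
  val=2, k=0, ix=1
  val=3, k=0, ix=2
  val=4, k=1, ix=0
  val=6, k=1, ix=1
  val=9, k=1, ix=2

Final answer: 9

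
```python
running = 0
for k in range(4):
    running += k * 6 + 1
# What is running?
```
Trace:
  running=0
  running=1, k=0
  running=8, k=1
  running=21, k=2
  running=40, k=3

Final answer: 40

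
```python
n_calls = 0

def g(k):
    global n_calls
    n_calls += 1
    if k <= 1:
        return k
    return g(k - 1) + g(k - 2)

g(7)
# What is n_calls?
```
Call trace (a repeated sub-call is expanded the first time; later identical calls just restate its return value):
g(k=7)
  g(k=6)
    g(k=5)
      g(k=4)
        g(k=3)
          g(k=2)
            g(k=1)
            -> return 1
            g(k=0)
            -> return 0
          -> return 1
          g(k=1)
          -> return 1
        -> return 2
        g(k=2) -> return 1  (same call as traced above)
      -> return 3
      g(k=3) -> return 2  (same call as traced above)
    -> return 5
    g(k=4) -> return 3  (same call as traced above)
  -> return 8
  g(k=5) -> return 5  (same call as traced above)
-> return 13

n_calls is incremented once per call, so count the calls in each subtree. Let C(k) = number of calls made by g(k).
C(0) = C(1) = 1 (base case, no recursion); C(k) = 1 + C(k - 1) + C(k - 2) otherwise.
C(2) = 1 + C(1) + C(0) = 1 + 1 + 1 = 3
C(3) = 1 + C(2) + C(1) = 1 + 3 + 1 = 5
C(4) = 1 + C(3) + C(2) = 1 + 5 + 3 = 9
C(5) = 1 + C(4) + C(3) = 1 + 9 + 5 = 15
C(6) = 1 + C(5) + C(4) = 1 + 15 + 9 = 25
C(7) = 1 + C(6) + C(5) = 1 + 25 + 15 = 41
n_calls = C(7) = 41

Final answer: 41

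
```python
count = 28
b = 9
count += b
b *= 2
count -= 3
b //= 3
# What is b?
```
Trace:
  count=28
  count=28, b=9
  count=37, b=9
  count=37, b=18
  count=34, b=18
  count=34, b=6

Final answer: 6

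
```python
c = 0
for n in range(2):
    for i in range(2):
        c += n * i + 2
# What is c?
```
Trace:
  c=0
  c=2, n=0, i=0
  c=4, n=0, i=1
  c=6, n=1, i=0
  c=9, n=1, i=1

Final answer: 9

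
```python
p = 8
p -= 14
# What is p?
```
Trace:
  p=8
  p=-6

Final answer: -6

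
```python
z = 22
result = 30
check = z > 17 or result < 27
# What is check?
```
Trace:
  z=22
  z=22, result=30
  z=22, result=30, check=True

Final answer: True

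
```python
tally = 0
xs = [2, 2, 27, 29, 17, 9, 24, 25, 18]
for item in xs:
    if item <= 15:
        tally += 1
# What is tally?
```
Trace:
  tally=0
  tally=1, item=2
  tally=2, item=2
  tally=2, item=27
  tally=2, item=29
  tally=2, item=17
  tally=3, item=9
  tally=3, item=24
  tally=3, item=25
  tally=3, item=18

Final answer: 3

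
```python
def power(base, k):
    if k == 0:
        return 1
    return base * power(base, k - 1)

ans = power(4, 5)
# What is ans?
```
Call trace:
power(base=4, k=5)
  power(base=4, k=4)
    power(base=4, k=3)
      power(base=4, k=2)
        power(base=4, k=1)
          power(base=4, k=0)
          -> return 1
        -> return 4
      -> return 16
    -> return 64
  -> return 256
-> return 1024

Final answer: 1024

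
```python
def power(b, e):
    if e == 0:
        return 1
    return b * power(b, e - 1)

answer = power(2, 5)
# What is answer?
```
Call trace:
power(b=2, e=5)
  power(b=2, e=4)
    power(b=2, e=3)
      power(b=2, e=2)
        power(b=2, e=1)
          power(b=2, e=0)
          -> return 1
        -> return 2
      -> return 4
    -> return 8
  -> return 16
-> return 32

Final answer: 32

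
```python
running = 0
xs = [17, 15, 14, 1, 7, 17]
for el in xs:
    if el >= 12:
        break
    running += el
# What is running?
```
Trace:
  running=0
  running=0, el=17

Final answer: 0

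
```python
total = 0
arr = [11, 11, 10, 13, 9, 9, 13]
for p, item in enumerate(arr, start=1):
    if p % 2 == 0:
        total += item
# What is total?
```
Trace:
  total=0
  total=0, p=1, item=11
  total=11, p=2, item=11
  total=11, p=3, item=10
  total=24, p=4, item=13
  total=24, p=5, item=9
  total=33, p=6, item=9
  total=33, p=7, item=13

Final answer: 33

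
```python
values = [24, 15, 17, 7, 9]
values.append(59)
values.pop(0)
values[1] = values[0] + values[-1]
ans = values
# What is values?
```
Trace:
  values=[24, 15, 17, 7, 9]
  values=[24, 15, 17, 7, 9, 59]
  values=[15, 17, 7, 9, 59]
  values=[15, 74, 7, 9, 59]
  values=[15, 74, 7, 9, 59], ans=[15, 74, 7, 9, 59]

Final answer: [15, 74, 7, 9, 59]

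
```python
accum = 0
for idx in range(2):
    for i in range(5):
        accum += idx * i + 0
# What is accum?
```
Trace:
  accum=0
  accum=0, idx=0, i=0
  accum=0, idx=0, i=1
  accum=0, idx=0, i=2
  accum=0, idx=0, i=3
  accum=0, idx=0, i=4
  accum=0, idx=1, i=0
  accum=1, idx=1, i=1
  accum=3, idx=1, i=2
  accum=6, idx=1, i=3
  accum=10, idx=1, i=4

Final answer: 10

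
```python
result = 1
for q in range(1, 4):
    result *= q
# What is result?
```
Trace:
  result=1
  result=1, q=1
  result=2, q=2
  result=6, q=3

Final answer: 6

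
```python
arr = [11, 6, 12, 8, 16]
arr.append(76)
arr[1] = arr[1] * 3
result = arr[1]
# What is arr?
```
Trace:
  arr=[11, 6, 12, 8, 16]
  arr=[11, 6, 12, 8, 16, 76]
  arr=[11, 18, 12, 8, 16, 76]
  arr=[11, 18, 12, 8, 16, 76], result=18

Final answer: [11, 18, 12, 8, 16, 76]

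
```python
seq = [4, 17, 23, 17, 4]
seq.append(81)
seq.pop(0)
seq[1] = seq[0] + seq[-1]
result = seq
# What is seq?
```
Trace:
  seq=[4, 17, 23, 17, 4]
  seq=[4, 17, 23, 17, 4, 81]
  seq=[17, 23, 17, 4, 81]
  seq=[17, 98, 17, 4, 81]
  seq=[17, 98, 17, 4, 81], result=[17, 98, 17, 4, 81]

Final answer: [17, 98, 17, 4, 81]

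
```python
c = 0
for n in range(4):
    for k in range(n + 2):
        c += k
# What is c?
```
Trace:
  c=0
  c=0, n=0, k=0
  c=1, n=0, k=1
  c=1, n=1, k=0
  c=2, n=1, k=1
  c=4, n=1, k=2
  c=4, n=2, k=0
  c=5, n=2, k=1
  c=7, n=2, k=2
  c=10, n=2, k=3
  c=10, n=3, k=0
  c=11, n=3, k=1
  c=13, n=3, k=2
  c=16, n=3, k=3
  c=20, n=3, k=4

Final answer: 20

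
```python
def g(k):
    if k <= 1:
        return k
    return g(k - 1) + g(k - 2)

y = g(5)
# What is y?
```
Call trace (a repeated sub-call is expanded the first time; later identical calls just restate its return value):
g(k=5)
  g(k=4)
    g(k=3)
      g(k=2)
        g(k=1)
        -> return 1
        g(k=0)
        -> return 0
      -> return 1
      g(k=1)
      -> return 1
    -> return 2
    g(k=2) -> return 1  (same call as traced above)
  -> return 3
  g(k=3) -> return 2  (same call as traced above)
-> return 5

Final answer: 5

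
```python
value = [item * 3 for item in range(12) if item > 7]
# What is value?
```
Trace:
  item=0
  item=1
  item=2
  item=3
  item=4
  item=5
  item=6
  item=7
  item=8
  item=9
  item=10
  item=11
  value=[24, 27, 30, 33]

Final answer: [24, 27, 30, 33]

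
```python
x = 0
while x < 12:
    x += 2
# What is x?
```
Trace:
  x=0
  x=2
  x=4
  x=6
  x=8
  x=10
  x=12

Final answer: 12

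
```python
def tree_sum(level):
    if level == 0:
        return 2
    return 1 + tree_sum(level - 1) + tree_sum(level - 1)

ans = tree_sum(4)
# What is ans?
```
Call trace (a repeated sub-call is expanded the first time; later identical calls just restate its return value):
tree_sum(level=4)
  tree_sum(level=3)
    tree_sum(level=2)
      tree_sum(level=1)
        tree_sum(level=0)
        -> return 2
        tree_sum(level=0)
        -> return 2
      -> return 5
      tree_sum(level=1) -> return 5  (same call as traced above)
    -> return 11
    tree_sum(level=2) -> return 11  (same call as traced above)
  -> return 23
  tree_sum(level=3) -> return 23  (same call as traced above)
-> return 47

Final answer: 47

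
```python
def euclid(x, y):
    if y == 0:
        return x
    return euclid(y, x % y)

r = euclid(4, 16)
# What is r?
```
Call trace:
euclid(x=4, y=16)
  euclid(x=16, y=4)
    euclid(x=4, y=0)
    -> return 4
  -> return 4
-> return 4

Final answer: 4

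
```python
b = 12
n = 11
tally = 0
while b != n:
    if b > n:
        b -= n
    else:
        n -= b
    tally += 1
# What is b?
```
Trace:
  b=12
  b=12, n=11
  b=12, n=11, tally=0
  b=1, n=11, tally=1
  b=1, n=10, tally=2
  b=1, n=9, tally=3
  b=1, n=8, tally=4
  b=1, n=7, tally=5
  b=1, n=6, tally=6
  b=1, n=5, tally=7
  b=1, n=4, tally=8
  b=1, n=3, tally=9
  b=1, n=2, tally=10
  b=1, n=1, tally=11

Final answer: 1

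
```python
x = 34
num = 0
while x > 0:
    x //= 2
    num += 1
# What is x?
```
Trace:
  x=34
  x=34, num=0
  x=17, num=1
  x=8, num=2
  x=4, num=3
  x=2, num=4
  x=1, num=5
  x=0, num=6

Final answer: 0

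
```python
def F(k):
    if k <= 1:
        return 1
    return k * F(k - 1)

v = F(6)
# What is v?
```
Call trace:
F(k=6)
  F(k=5)
    F(k=4)
      F(k=3)
        F(k=2)
          F(k=1)
          -> return 1
        -> return 2
      -> return 6
    -> return 24
  -> return 120
-> return 720

Final answer: 720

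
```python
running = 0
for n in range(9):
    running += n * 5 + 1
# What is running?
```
Trace:
  running=0
  running=1, n=0
  running=7, n=1
  running=18, n=2
  running=34, n=3
  running=55, n=4
  running=81, n=5
  running=112, n=6
  running=148, n=7
  running=189, n=8

Final answer: 189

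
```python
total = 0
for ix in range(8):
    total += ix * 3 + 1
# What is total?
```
Trace:
  total=0
  total=1, ix=0
  total=5, ix=1
  total=12, ix=2
  total=22, ix=3
  total=35, ix=4
  total=51, ix=5
  total=70, ix=6
  total=92, ix=7

Final answer: 92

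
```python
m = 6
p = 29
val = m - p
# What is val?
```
Trace:
  m=6
  m=6, p=29
  m=6, p=29, val=-23

Final answer: -23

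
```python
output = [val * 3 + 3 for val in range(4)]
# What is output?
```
Trace:
  val=0
  val=1
  val=2
  val=3
  output=[3, 6, 9, 12]

Final answer: [3, 6, 9, 12]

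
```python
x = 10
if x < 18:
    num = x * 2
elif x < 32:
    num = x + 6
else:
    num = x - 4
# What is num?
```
Trace:
  x=10
  x=10, num=20

Final answer: 20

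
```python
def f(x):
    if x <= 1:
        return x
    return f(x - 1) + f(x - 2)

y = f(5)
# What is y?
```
Call trace (a repeated sub-call is expanded the first time; later identical calls just restate its return value):
f(x=5)
  f(x=4)
    f(x=3)
      f(x=2)
        f(x=1)
        -> return 1
        f(x=0)
        -> return 0
      -> return 1
      f(x=1)
      -> return 1
    -> return 2
    f(x=2) -> return 1  (same call as traced above)
  -> return 3
  f(x=3) -> return 2  (same call as traced above)
-> return 5

Final answer: 5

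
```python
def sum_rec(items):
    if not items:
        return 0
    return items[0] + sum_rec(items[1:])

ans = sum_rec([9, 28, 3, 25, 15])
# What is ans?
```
Call trace:
sum_rec(items=[9, 28, 3, 25, 15])
  sum_rec(items=[28, 3, 25, 15])
    sum_rec(items=[3, 25, 15])
      sum_rec(items=[25, 15])
        sum_rec(items=[15])
          sum_rec(items=[])
          -> return 0
        -> return 15
      -> return 40
    -> return 43
  -> return 71
-> return 80

Final answer: 80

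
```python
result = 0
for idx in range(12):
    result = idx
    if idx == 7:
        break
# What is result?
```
Trace:
  result=0
  result=0, idx=0
  result=1, idx=1
  result=2, idx=2
  result=3, idx=3
  result=4, idx=4
  result=5, idx=5
  result=6, idx=6
  result=7, idx=7

Final answer: 7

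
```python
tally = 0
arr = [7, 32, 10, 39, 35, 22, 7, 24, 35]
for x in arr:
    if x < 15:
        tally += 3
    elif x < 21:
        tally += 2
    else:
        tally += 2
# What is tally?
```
Trace:
  tally=0
  tally=3, x=7
  tally=5, x=32
  tally=8, x=10
  tally=10, x=39
  tally=12, x=35
  tally=14, x=22
  tally=17, x=7
  tally=19, x=24
  tally=21, x=35

Final answer: 21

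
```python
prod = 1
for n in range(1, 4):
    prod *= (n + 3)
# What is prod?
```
Trace:
  prod=1
  prod=4, n=1
  prod=20, n=2
  prod=120, n=3

Final answer: 120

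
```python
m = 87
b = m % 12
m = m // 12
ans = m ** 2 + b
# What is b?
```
Trace:
  m=87
  m=87, b=3
  m=7, b=3
  m=7, b=3, ans=52

Final answer: 3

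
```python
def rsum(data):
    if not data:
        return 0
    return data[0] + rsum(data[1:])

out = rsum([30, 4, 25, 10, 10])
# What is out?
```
Call trace:
rsum(data=[30, 4, 25, 10, 10])
  rsum(data=[4, 25, 10, 10])
    rsum(data=[25, 10, 10])
      rsum(data=[10, 10])
        rsum(data=[10])
          rsum(data=[])
          -> return 0
        -> return 10
      -> return 20
    -> return 45
  -> return 49
-> return 79

Final answer: 79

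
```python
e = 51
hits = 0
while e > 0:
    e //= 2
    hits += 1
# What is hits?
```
Trace:
  e=51
  e=51, hits=0
  e=25, hits=1
  e=12, hits=2
  e=6, hits=3
  e=3, hits=4
  e=1, hits=5
  e=0, hits=6

Final answer: 6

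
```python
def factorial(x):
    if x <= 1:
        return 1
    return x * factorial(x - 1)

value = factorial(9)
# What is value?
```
Call trace:
factorial(x=9)
  factorial(x=8)
    factorial(x=7)
      factorial(x=6)
        factorial(x=5)
          factorial(x=4)
            factorial(x=3)
              factorial(x=2)
                factorial(x=1)
                -> return 1
              -> return 2
            -> return 6
          -> return 24
        -> return 120
      -> return 720
    -> return 5040
  -> return 40320
-> return 362880

Final answer: 362880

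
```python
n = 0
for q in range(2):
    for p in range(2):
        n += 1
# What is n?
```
Trace:
  n=0
  n=1, q=0, p=0
  n=2, q=0, p=1
  n=3, q=1, p=0
  n=4, q=1, p=1

Final answer: 4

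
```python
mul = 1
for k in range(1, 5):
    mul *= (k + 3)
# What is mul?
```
Trace:
  mul=1
  mul=4, k=1
  mul=20, k=2
  mul=120, k=3
  mul=840, k=4

Final answer: 840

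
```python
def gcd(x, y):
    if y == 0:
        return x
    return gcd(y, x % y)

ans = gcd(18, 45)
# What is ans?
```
Call trace:
gcd(x=18, y=45)
  gcd(x=45, y=18)
    gcd(x=18, y=9)
      gcd(x=9, y=0)
      -> return 9
    -> return 9
  -> return 9
-> return 9

Final answer: 9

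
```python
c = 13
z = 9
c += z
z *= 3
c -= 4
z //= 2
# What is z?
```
Trace:
  c=13
  c=13, z=9
  c=22, z=9
  c=22, z=27
  c=18, z=27
  c=18, z=13

Final answer: 13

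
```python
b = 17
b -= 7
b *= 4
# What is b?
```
Trace:
  b=17
  b=10
  b=40

Final answer: 40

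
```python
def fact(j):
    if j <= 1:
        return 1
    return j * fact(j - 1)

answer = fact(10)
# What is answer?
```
Call trace:
fact(j=10)
  fact(j=9)
    fact(j=8)
      fact(j=7)
        fact(j=6)
          fact(j=5)
            fact(j=4)
              fact(j=3)
                fact(j=2)
                  fact(j=1)
                  -> return 1
                -> return 2
              -> return 6
            -> return 24
          -> return 120
        -> return 720
      -> return 5040
    -> return 40320
  -> return 362880
-> return 3628800

Final answer: 3628800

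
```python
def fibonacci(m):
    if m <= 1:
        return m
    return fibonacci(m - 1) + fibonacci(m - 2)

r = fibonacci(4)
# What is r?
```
Call trace (a repeated sub-call is expanded the first time; later identical calls just restate its return value):
fibonacci(m=4)
  fibonacci(m=3)
    fibonacci(m=2)
      fibonacci(m=1)
      -> return 1
      fibonacci(m=0)
      -> return 0
    -> return 1
    fibonacci(m=1)
    -> return 1
  -> return 2
  fibonacci(m=2) -> return 1  (same call as traced above)
-> return 3

Final answer: 3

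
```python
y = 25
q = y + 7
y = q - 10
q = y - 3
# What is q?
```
Trace:
  y=25
  y=25, q=32
  y=22, q=32
  y=22, q=19

Final answer: 19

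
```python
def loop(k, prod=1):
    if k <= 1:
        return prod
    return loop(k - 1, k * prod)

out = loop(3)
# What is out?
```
Call trace:
loop(k=3, prod=1)
  loop(k=2, prod=3)
    loop(k=1, prod=6)
    -> return 6
  -> return 6
-> return 6

Final answer: 6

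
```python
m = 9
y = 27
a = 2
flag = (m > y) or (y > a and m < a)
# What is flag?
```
Trace:
  m=9
  m=9, y=27
  m=9, y=27, a=2
  m=9, y=27, a=2, flag=False

Final answer: False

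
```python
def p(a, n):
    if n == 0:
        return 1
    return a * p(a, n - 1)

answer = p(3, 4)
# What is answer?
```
Call trace:
p(a=3, n=4)
  p(a=3, n=3)
    p(a=3, n=2)
      p(a=3, n=1)
        p(a=3, n=0)
        -> return 1
      -> return 3
    -> return 9
  -> return 27
-> return 81

Final answer: 81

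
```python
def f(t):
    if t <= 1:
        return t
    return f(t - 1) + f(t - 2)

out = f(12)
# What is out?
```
Call trace (a repeated sub-call is expanded the first time; later identical calls just restate its return value):
f(t=12)
  f(t=11)
    f(t=10)
      f(t=9)
        f(t=8)
          f(t=7)
            f(t=6)
              f(t=5)
                f(t=4)
                  f(t=3)
                    f(t=2)
                      f(t=1)
                      -> return 1
                      f(t=0)
                      -> return 0
                    -> return 1
                    f(t=1)
                    -> return 1
                  -> return 2
                  f(t=2) -> return 1  (same call as traced above)
                -> return 3
                f(t=3) -> return 2  (same call as traced above)
              -> return 5
              f(t=4) -> return 3  (same call as traced above)
            -> return 8
            f(t=5) -> return 5  (same call as traced above)
          -> return 13
          f(t=6) -> return 8  (same call as traced above)
        -> return 21
        f(t=7) -> return 13  (same call as traced above)
      -> return 34
      f(t=8) -> return 21  (same call as traced above)
    -> return 55
    f(t=9) -> return 34  (same call as traced above)
  -> return 89
  f(t=10) -> return 55  (same call as traced above)
-> return 144

Final answer: 144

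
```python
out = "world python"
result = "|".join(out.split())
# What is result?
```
Trace:
  out='world python'
  out='world python', result='world|python'

Final answer: 'world|python'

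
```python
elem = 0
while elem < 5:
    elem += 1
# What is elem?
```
Trace:
  elem=0
  elem=1
  elem=2
  elem=3
  elem=4
  elem=5

Final answer: 5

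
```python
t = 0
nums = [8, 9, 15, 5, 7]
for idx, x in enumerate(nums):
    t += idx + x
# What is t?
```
Trace:
  t=0
  t=8, idx=0, x=8
  t=18, idx=1, x=9
  t=35, idx=2, x=15
  t=43, idx=3, x=5
  t=54, idx=4, x=7

Final answer: 54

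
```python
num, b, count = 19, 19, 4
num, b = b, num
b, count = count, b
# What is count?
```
Trace:
  num=19, b=19, count=4
  num=19, b=19, count=4
  num=19, b=4, count=19

Final answer: 19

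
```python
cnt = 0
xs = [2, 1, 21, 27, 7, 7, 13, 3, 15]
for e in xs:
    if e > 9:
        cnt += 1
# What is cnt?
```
Trace:
  cnt=0
  cnt=0, e=2
  cnt=0, e=1
  cnt=1, e=21
  cnt=2, e=27
  cnt=2, e=7
  cnt=2, e=7
  cnt=3, e=13
  cnt=3, e=3
  cnt=4, e=15

Final answer: 4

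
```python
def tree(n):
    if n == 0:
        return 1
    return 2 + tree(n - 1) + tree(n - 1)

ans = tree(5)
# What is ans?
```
Call trace (a repeated sub-call is expanded the first time; later identical calls just restate its return value):
tree(n=5)
  tree(n=4)
    tree(n=3)
      tree(n=2)
        tree(n=1)
          tree(n=0)
          -> return 1
          tree(n=0)
          -> return 1
        -> return 4
        tree(n=1) -> return 4  (same call as traced above)
      -> return 10
      tree(n=2) -> return 10  (same call as traced above)
    -> return 22
    tree(n=3) -> return 22  (same call as traced above)
  -> return 46
  tree(n=4) -> return 46  (same call as traced above)
-> return 94

Final answer: 94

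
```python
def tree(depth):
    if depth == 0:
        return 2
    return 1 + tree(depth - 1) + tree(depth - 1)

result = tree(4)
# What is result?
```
Call trace (a repeated sub-call is expanded the first time; later identical calls just restate its return value):
tree(depth=4)
  tree(depth=3)
    tree(depth=2)
      tree(depth=1)
        tree(depth=0)
        -> return 2
        tree(depth=0)
        -> return 2
      -> return 5
      tree(depth=1) -> return 5  (same call as traced above)
    -> return 11
    tree(depth=2) -> return 11  (same call as traced above)
  -> return 23
  tree(depth=3) -> return 23  (same call as traced above)
-> return 47

Final answer: 47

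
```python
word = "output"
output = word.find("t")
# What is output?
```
Trace:
  word='output'
  word='output', output=2

Final answer: 2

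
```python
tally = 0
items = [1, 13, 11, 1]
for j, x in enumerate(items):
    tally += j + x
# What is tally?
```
Trace:
  tally=0
  tally=1, j=0, x=1
  tally=15, j=1, x=13
  tally=28, j=2, x=11
  tally=32, j=3, x=1

Final answer: 32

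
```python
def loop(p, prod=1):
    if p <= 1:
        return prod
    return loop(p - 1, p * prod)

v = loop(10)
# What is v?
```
Call trace:
loop(p=10, prod=1)
  loop(p=9, prod=10)
    loop(p=8, prod=90)
      loop(p=7, prod=720)
        loop(p=6, prod=5040)
          loop(p=5, prod=30240)
            loop(p=4, prod=151200)
              loop(p=3, prod=604800)
                loop(p=2, prod=1814400)
                  loop(p=1, prod=3628800)
                  -> return 3628800
                -> return 3628800
              -> return 3628800
            -> return 3628800
          -> return 3628800
        -> return 3628800
      -> return 3628800
    -> return 3628800
  -> return 3628800
-> return 3628800

Final answer: 3628800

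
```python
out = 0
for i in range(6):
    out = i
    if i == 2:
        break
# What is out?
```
Trace:
  out=0
  out=0, i=0
  out=1, i=1
  out=2, i=2

Final answer: 2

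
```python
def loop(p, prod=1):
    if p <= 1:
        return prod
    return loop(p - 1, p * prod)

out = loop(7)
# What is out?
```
Call trace:
loop(p=7, prod=1)
  loop(p=6, prod=7)
    loop(p=5, prod=42)
      loop(p=4, prod=210)
        loop(p=3, prod=840)
          loop(p=2, prod=2520)
            loop(p=1, prod=5040)
            -> return 5040
          -> return 5040
        -> return 5040
      -> return 5040
    -> return 5040
  -> return 5040
-> return 5040

Final answer: 5040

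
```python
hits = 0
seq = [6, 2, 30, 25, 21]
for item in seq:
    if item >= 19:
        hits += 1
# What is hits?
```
Trace:
  hits=0
  hits=0, item=6
  hits=0, item=2
  hits=1, item=30
  hits=2, item=25
  hits=3, item=21

Final answer: 3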